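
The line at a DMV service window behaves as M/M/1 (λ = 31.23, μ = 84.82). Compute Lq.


ρ = 31.23/84.82 = 0.3682
Lq = ρ²/(1−ρ) = 0.1356/0.6318 = 0.2146

Final: 0.2146


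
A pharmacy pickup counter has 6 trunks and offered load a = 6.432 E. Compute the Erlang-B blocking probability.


B(c,a) = (a^c/c!) / Σ_{k=0}^{c} a^k/k!
a^6/6! = 98.343060
Σ terms (k=0..6): 1.00000 + 6.43200 + 20.68531 + 44.34931 + 71.31369 + 91.73793 + 98.34306 = 333.861299
B = 98.343060/333.861299 = 0.294563

Final: 0.294563


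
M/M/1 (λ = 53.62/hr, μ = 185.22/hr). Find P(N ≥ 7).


ρ = 53.62/185.22 = 0.2895
P(N ≥ n) = ρ^n = 0.2895^7 = 0.0001704

Final: 0.0001704


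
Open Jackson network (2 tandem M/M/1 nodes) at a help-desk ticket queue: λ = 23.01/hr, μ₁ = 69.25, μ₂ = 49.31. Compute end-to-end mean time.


Each node sees arrival rate λ = 23.01/hr (tandem ⇒ throughput preserved).
W₁ = 1/(μ₁−λ) = 1/(69.25−23.01) = 0.02163 hr
W₂ = 1/(μ₂−λ) = 1/(49.31−23.01) = 0.03802 hr
W_total = W₁ + W₂ = 0.02163 + 0.03802 = 0.05965 hr

Final: 0.05965 hr


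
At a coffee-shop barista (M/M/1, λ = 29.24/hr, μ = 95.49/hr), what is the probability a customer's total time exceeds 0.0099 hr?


W ~ Exponential(μ−λ) for M/M/1.
μ − λ = 95.49 − 29.24 = 66.2500
P(W > t) = e^{−(μ−λ)t} = e^{−0.6559} = 0.518988

Final: 0.518988


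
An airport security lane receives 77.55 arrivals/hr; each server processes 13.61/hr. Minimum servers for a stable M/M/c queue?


Stability requires cμ > λ ⇔ c > λ/μ.
λ/μ = 77.55/13.61 = 5.6980
Minimum integer c = ⌊5.6980⌋ + 1 = 6
Check: 6·13.61 = 81.66 > 77.55, while 5·13.61 = 68.05 ≤ 77.55

Final: 6 servers


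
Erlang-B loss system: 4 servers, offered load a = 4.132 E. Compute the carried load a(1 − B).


B(4,4.132) = 0.323266 (Erlang-B)
Carried load = a(1 − B) = 4.132·(1 − 0.323266) = 4.132·0.676734 = 2.7963 E

Final: 2.7963 Erlangs


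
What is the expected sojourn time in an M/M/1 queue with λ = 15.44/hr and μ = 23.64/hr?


W = 1/(μ−λ) = 1/(23.64 − 15.44) = 1/8.20 = 0.1220 hr

Final: 0.1220 hr


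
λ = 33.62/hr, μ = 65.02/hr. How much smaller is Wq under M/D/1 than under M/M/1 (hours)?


ρ = 33.62/65.02 = 0.5171
Wq(M/M/1) = ρ/(μ−λ) = 0.5171/31.40 = 0.01647 hr
Wq(M/D/1) = ρ/(2(μ−λ)) = 0.008234 hr
Savings = 0.01647 − 0.008234 = 0.008234 hr

Final: 0.008234 hr


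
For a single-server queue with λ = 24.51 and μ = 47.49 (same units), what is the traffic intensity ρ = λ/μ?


ρ = λ/μ = 24.51/47.49 = 0.5161

Final: 0.5161


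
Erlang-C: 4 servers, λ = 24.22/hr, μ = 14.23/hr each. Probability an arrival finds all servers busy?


a = λ/μ = 1.7020; ρ = a/4 = 0.4255
P₀ = 0.179181 (from M/M/c formula)
C(c,a) = [a^c/(c!(1−ρ))]·P₀ = [8.39222/(24·0.5745)]·0.179181
= 0.60867·0.179181 = 0.109062

Final: 0.109062


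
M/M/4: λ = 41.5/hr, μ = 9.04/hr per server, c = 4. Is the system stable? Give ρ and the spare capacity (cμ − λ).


Total capacity cμ = 4·9.04 = 36.16/hr
ρ = λ/(cμ) = 41.5/36.16 = 1.1477
Stable ⇔ ρ < 1: NO
Spare capacity = cμ − λ = 36.16 − 41.5 = -5.34/hr

Final: ρ = 1.1477; unstable; margin = -5.34/hr


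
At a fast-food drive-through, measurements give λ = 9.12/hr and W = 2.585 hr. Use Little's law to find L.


L = λW = 9.12·2.585 = 23.5752

Final: 23.5752


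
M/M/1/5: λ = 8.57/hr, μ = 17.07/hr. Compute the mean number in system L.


ρ = 8.57/17.07 = 0.5021
L = ρ[1 − (K+1)ρ^K + Kρ^(K+1)] / [(1−ρ)(1−ρ^(K+1))]
Numerator: 0.5021·(1 − 6·0.031896 + 5·0.016013) = 0.446168
Denominator: (0.4979)·(0.983987) = 0.489976
L = 0.446168/0.489976 = 0.9106

Final: 0.9106


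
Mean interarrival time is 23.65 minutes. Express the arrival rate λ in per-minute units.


λ = 1/(interarrival time) in consistent units.
1 minute = 1 min, so λ = 1/23.65 = 0.04228 per minute

Final: 0.04228 /min


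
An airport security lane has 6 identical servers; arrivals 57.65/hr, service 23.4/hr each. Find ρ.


ρ = λ/(cμ) = 57.65/(6·23.4) = 57.65/140.40 = 0.4106

Final: 0.4106


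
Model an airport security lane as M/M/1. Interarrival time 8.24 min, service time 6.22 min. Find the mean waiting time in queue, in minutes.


λ = 60/8.24 = 7.2816 /hr
μ = 60/6.22 = 9.6463 /hr
ρ = λ/μ = 7.2816/9.6463 = 0.7549
Wq = ρ/(μ−λ) = 0.7549/(9.6463−7.2816) = 0.31921 hr
In minutes: 0.31921·60 = 19.153 min

Final: 19.153 min


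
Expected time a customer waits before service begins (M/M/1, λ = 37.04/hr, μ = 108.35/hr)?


ρ = 37.04/108.35 = 0.3419
Wq = ρ/(μ−λ) = 0.3419/(108.35 − 37.04) = 0.3419/71.31 = 0.004794 hr

Final: 0.004794 hr


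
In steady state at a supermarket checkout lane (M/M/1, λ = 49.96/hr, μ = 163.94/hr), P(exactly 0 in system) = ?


ρ = 49.96/163.94 = 0.3047
P_n = (1−ρ)·ρ^n = (1 − 0.3047)·0.3047^0 = 0.6953·1.000000 = 0.695254

Final: 0.695254


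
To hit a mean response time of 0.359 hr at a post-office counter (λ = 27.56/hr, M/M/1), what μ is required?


W = 1/(μ−λ) ⇒ μ − λ = 1/W = 1/0.359 = 2.7855
μ = λ + 1/W = 27.56 + 2.7855 = 30.3455 per hr

Final: 30.3455 /hr


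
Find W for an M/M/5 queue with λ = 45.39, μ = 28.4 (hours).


a = 1.5982; ρ = 0.3196; P₀ = 0.201799
Lq = P₀·a^c·ρ/(c!(1−ρ)²) = 0.01211
Wq = Lq/λ = 0.01211/45.39 = 0.0002668 hr
W = Wq + 1/μ = 0.0002668 + 0.03521 = 0.03548 hr

Final: 0.03548 hr


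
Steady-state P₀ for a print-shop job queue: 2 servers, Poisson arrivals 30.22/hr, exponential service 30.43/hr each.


a = λ/μ = 30.22/30.43 = 0.9931; ρ = a/c = 0.4965
Σ_{k=0}^{1} a^k/k! (terms k=0..1) = 1.00000 + 0.99310 = 1.99310
Tail: a^2/(2!(1−ρ)) = 0.98625/(2·0.5035) = 0.97949
P₀ = 1/(1.99310 + 0.97949) = 1/2.97258 = 0.336408

Final: 0.336408


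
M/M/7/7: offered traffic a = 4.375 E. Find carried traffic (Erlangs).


B(7,4.375) = 0.082987 (Erlang-B)
Carried load = a(1 − B) = 4.375·(1 − 0.082987) = 4.375·0.917013 = 4.0119 E

Final: 4.0119 Erlangs


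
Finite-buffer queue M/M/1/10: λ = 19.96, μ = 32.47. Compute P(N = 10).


ρ = λ/μ = 19.96/32.47 = 0.6147
P_K = (1−ρ)ρ^K/(1−ρ^(K+1)) = (0.3853·0.007705)/(1 − 0.004737)
= 0.002969/0.995263 = 0.002983

Final: 0.002983


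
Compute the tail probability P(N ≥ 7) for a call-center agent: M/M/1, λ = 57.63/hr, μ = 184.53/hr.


ρ = 57.63/184.53 = 0.3123
P(N ≥ n) = ρ^n = 0.3123^7 = 0.0002898

Final: 0.0002898


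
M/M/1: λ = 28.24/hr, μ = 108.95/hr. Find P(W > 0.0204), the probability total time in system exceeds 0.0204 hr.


W ~ Exponential(μ−λ) for M/M/1.
μ − λ = 108.95 − 28.24 = 80.7100
P(W > t) = e^{−(μ−λ)t} = e^{−1.6465} = 0.192726

Final: 0.192726


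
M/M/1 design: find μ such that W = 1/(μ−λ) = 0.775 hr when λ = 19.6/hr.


W = 1/(μ−λ) ⇒ μ − λ = 1/W = 1/0.775 = 1.2903
μ = λ + 1/W = 19.6 + 1.2903 = 20.8903 per hr

Final: 20.8903 /hr


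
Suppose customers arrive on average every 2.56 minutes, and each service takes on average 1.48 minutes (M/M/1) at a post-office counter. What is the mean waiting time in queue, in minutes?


λ = 60/2.56 = 23.4375 /hr
μ = 60/1.48 = 40.5405 /hr
ρ = λ/μ = 23.4375/40.5405 = 0.5781
Wq = ρ/(μ−λ) = 0.5781/(40.5405−23.4375) = 0.03380 hr
In minutes: 0.03380·60 = 2.028 min

Final: 2.028 min


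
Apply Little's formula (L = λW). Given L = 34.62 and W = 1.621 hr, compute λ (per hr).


λ = L/W = 34.62/1.621 = 21.3572 /hr

Final: 21.3572 /hr


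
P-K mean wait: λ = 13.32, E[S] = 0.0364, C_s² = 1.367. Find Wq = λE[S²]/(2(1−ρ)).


ρ = λ·E[S] = 13.32·0.0364 = 0.4848
E[S²] = E[S]²(1+C_s²) = 0.0364²·(1+1.367) = 0.003136
Wq = λ·E[S²]/(2(1−ρ)) = 13.32·0.003136/(2·0.5152) = 0.04055 hr

Final: 0.04055 hr


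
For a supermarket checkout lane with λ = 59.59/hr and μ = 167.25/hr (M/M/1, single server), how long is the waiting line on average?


ρ = 59.59/167.25 = 0.3563
Lq = ρ²/(1−ρ) = 0.1269/0.6437 = 0.1972

Final: 0.1972


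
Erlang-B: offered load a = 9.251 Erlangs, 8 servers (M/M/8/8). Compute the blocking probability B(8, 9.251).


B(c,a) = (a^c/c!) / Σ_{k=0}^{c} a^k/k!
a^8/8! = 1330.420488
Σ terms (k=0..8): 1.00000 + 9.25100 + 42.79050 + 131.95164 + 305.17116 + 564.62767 + 870.56177 + 1150.50956 + 1330.42049 = 4406.283777
B = 1330.420488/4406.283777 = 0.301937

Final: 0.301937


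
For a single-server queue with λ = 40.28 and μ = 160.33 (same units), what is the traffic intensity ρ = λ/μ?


ρ = λ/μ = 40.28/160.33 = 0.2512

Final: 0.2512


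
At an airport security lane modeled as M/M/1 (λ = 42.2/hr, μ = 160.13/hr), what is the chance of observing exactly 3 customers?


ρ = 42.2/160.13 = 0.2635
P_n = (1−ρ)·ρ^n = (1 − 0.2635)·0.2635^3 = 0.7365·0.018303 = 0.013479

Final: 0.013479


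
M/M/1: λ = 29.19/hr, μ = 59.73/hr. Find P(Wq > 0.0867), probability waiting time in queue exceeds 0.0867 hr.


ρ = 29.19/59.73 = 0.4887
P(Wq > t) = ρ·e^{−(μ−λ)t} = 0.4887·e^{−2.6478}
= 0.4887·0.070806 = 0.034603

Final: 0.034603


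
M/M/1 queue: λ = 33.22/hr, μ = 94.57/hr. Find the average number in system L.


ρ = λ/μ = 33.22/94.57 = 0.3513
L = ρ/(1−ρ) = 0.3513/(1 − 0.3513) = 0.3513/0.6487 = 0.5415

Final: 0.5415


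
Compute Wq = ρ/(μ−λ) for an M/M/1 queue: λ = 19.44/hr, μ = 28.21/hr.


ρ = 19.44/28.21 = 0.6891
Wq = ρ/(μ−λ) = 0.6891/(28.21 − 19.44) = 0.6891/8.77 = 0.07858 hr

Final: 0.07858 hr


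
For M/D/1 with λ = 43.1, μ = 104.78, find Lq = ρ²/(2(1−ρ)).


ρ = 43.1/104.78 = 0.4113
M/D/1: Lq = ρ²/(2(1−ρ)) = 0.1692/(2·0.5887) = 0.14371

Final: 0.14371


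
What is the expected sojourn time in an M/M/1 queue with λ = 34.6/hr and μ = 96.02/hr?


W = 1/(μ−λ) = 1/(96.02 − 34.6) = 1/61.42 = 0.01628 hr

Final: 0.01628 hr


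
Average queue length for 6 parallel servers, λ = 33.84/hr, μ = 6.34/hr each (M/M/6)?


a = λ/μ = 5.3375; ρ = a/6 = 0.8896
P₀ = 0.002459
Lq = P₀·a^c·ρ / (c!·(1−ρ)²) = 0.002459·23123.12777·0.8896/(720·0.01219)
= 5.76223

Final: 5.76223


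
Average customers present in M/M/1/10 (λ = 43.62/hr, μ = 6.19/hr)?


ρ = 43.62/6.19 = 7.0468
L = ρ[1 − (K+1)ρ^K + Kρ^(K+1)] / [(1−ρ)(1−ρ^(K+1))]
Numerator: 7.0468·(1 − 11·301960490.544710 + 10·2127870209.622011) = 126541244411.563583
Denominator: (-6.0468)·(-2127870208.622011) = 12866911455.367023
L = 126541244411.563583/12866911455.367023 = 9.8346

Final: 9.8346


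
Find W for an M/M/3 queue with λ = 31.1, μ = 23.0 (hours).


a = 1.3522; ρ = 0.4507; P₀ = 0.248971
Lq = P₀·a^c·ρ/(c!(1−ρ)²) = 0.15326
Wq = Lq/λ = 0.15326/31.1 = 0.004928 hr
W = Wq + 1/μ = 0.004928 + 0.04348 = 0.04841 hr

Final: 0.04841 hr


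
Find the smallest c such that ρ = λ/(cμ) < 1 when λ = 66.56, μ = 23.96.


Stability requires cμ > λ ⇔ c > λ/μ.
λ/μ = 66.56/23.96 = 2.7780
Minimum integer c = ⌊2.7780⌋ + 1 = 3
Check: 3·23.96 = 71.88 > 66.56, while 2·23.96 = 47.92 ≤ 66.56

Final: 3 servers


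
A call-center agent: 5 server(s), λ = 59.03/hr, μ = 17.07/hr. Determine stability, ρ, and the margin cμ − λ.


Total capacity cμ = 5·17.07 = 85.35/hr
ρ = λ/(cμ) = 59.03/85.35 = 0.6916
Stable ⇔ ρ < 1: YES
Spare capacity = cμ − λ = 85.35 − 59.03 = 26.32/hr

Final: ρ = 0.6916; stable; margin = 26.32/hr


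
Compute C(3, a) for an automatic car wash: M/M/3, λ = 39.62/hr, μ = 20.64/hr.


a = λ/μ = 1.9196; ρ = a/3 = 0.6399
P₀ = 0.124451 (from M/M/c formula)
C(c,a) = [a^c/(c!(1−ρ))]·P₀ = [7.07317/(6·0.3601)]·0.124451
= 3.27333·0.124451 = 0.407369

Final: 0.407369


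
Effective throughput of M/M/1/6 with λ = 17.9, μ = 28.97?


ρ = 0.6179; P_K = (1−ρ)ρ^6/(1−ρ^7) = 0.022020
λ_eff = λ(1 − P_K) = 17.9·(1 − 0.022020) = 17.9·0.977980 = 17.5058 /hr

Final: 17.5058 /hr


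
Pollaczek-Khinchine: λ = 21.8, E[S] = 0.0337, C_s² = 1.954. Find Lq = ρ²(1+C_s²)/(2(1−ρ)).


ρ = λ·E[S] = 21.8·0.0337 = 0.7347
Lq = ρ²(1+C_s²)/(2(1−ρ)) = 0.5397·(1+1.954)/(2·0.2653)
= 0.5397·2.9540/0.5307 = 3.00435

Final: 3.00435


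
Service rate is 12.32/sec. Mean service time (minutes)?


Mean service time = 1/μ = 1/12.32 second = 0.08117 second
In minutes: 0.08117 × 0.0166667 = 0.001353 min

Final: 0.001353 min


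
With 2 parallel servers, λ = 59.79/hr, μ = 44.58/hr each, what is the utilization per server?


ρ = λ/(cμ) = 59.79/(2·44.58) = 59.79/89.16 = 0.6706

Final: 0.6706


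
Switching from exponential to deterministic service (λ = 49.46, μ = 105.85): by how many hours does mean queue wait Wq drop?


ρ = 49.46/105.85 = 0.4673
Wq(M/M/1) = ρ/(μ−λ) = 0.4673/56.39 = 0.008286 hr
Wq(M/D/1) = ρ/(2(μ−λ)) = 0.004143 hr
Savings = 0.008286 − 0.004143 = 0.004143 hr

Final: 0.004143 hr


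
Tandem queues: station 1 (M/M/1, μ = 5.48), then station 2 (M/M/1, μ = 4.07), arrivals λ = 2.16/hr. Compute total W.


Each node sees arrival rate λ = 2.16/hr (tandem ⇒ throughput preserved).
W₁ = 1/(μ₁−λ) = 1/(5.48−2.16) = 0.30120 hr
W₂ = 1/(μ₂−λ) = 1/(4.07−2.16) = 0.52356 hr
W_total = W₁ + W₂ = 0.30120 + 0.52356 = 0.82477 hr

Final: 0.82477 hr


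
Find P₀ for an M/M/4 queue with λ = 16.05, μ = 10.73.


a = λ/μ = 16.05/10.73 = 1.4958; ρ = a/c = 0.3740
Σ_{k=0}^{3} a^k/k! (terms k=0..3) = 1.00000 + 1.49581 + 1.11872 + 0.55780 = 4.17232
Tail: a^4/(4!(1−ρ)) = 5.00612/(24·0.6260) = 0.33318
P₀ = 1/(4.17232 + 0.33318) = 1/4.50550 = 0.221951

Final: 0.221951


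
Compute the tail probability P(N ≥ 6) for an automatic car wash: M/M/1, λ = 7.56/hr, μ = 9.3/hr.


ρ = 7.56/9.3 = 0.8129
P(N ≥ n) = ρ^n = 0.8129^6 = 0.288558

Final: 0.288558


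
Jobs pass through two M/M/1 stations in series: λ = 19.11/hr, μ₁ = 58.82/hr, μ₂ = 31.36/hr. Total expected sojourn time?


Each node sees arrival rate λ = 19.11/hr (tandem ⇒ throughput preserved).
W₁ = 1/(μ₁−λ) = 1/(58.82−19.11) = 0.02518 hr
W₂ = 1/(μ₂−λ) = 1/(31.36−19.11) = 0.08163 hr
W_total = W₁ + W₂ = 0.02518 + 0.08163 = 0.10682 hr

Final: 0.10682 hr


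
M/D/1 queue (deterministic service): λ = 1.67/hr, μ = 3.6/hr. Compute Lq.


ρ = 1.67/3.6 = 0.4639
M/D/1: Lq = ρ²/(2(1−ρ)) = 0.2152/(2·0.5361) = 0.20070

Final: 0.20070


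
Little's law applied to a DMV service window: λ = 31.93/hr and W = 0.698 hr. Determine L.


L = λW = 31.93·0.698 = 22.2871

Final: 22.2871


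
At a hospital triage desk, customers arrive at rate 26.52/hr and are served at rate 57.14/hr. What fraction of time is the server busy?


ρ = λ/μ = 26.52/57.14 = 0.4641

Final: 0.4641


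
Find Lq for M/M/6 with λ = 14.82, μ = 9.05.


a = λ/μ = 1.6376; ρ = a/6 = 0.2729
P₀ = 0.194368
Lq = P₀·a^c·ρ / (c!·(1−ρ)²) = 0.194368·19.28403·0.2729/(720·0.52863)
= 0.002688

Final: 0.002688


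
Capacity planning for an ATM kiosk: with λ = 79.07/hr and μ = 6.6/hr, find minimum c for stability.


Stability requires cμ > λ ⇔ c > λ/μ.
λ/μ = 79.07/6.6 = 11.9803
Minimum integer c = ⌊11.9803⌋ + 1 = 12
Check: 12·6.6 = 79.20 > 79.07, while 11·6.6 = 72.60 ≤ 79.07

Final: 12 servers


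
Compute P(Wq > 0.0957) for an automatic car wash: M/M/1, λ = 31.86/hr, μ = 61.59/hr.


ρ = 31.86/61.59 = 0.5173
P(Wq > t) = ρ·e^{−(μ−λ)t} = 0.5173·e^{−2.8452}
= 0.5173·0.058125 = 0.030068

Final: 0.030068


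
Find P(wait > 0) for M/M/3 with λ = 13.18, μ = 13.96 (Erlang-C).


a = λ/μ = 0.9441; ρ = a/3 = 0.3147
P₀ = 0.385433 (from M/M/c formula)
C(c,a) = [a^c/(c!(1−ρ))]·P₀ = [0.84157/(6·0.6853)]·0.385433
= 0.20467·0.385433 = 0.078888

Final: 0.078888


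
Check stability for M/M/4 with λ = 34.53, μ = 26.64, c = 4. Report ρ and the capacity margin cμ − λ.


Total capacity cμ = 4·26.64 = 106.56/hr
ρ = λ/(cμ) = 34.53/106.56 = 0.3240
Stable ⇔ ρ < 1: YES
Spare capacity = cμ − λ = 106.56 − 34.53 = 72.03/hr

Final: ρ = 0.3240; stable; margin = 72.03/hr


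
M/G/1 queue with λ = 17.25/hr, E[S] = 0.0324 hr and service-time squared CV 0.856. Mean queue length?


ρ = λ·E[S] = 17.25·0.0324 = 0.5589
Lq = ρ²(1+C_s²)/(2(1−ρ)) = 0.3124·(1+0.856)/(2·0.4411)
= 0.3124·1.8560/0.8822 = 0.65717

Final: 0.65717


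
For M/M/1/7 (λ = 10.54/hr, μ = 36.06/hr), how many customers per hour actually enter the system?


ρ = 0.2923; P_K = (1−ρ)ρ^7/(1−ρ^8) = 0.0001290
λ_eff = λ(1 − P_K) = 10.54·(1 − 0.0001290) = 10.54·0.999871 = 10.5386 /hr

Final: 10.5386 /hr


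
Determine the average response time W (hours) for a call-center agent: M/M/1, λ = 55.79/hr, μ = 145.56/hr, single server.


W = 1/(μ−λ) = 1/(145.56 − 55.79) = 1/89.77 = 0.01114 hr

Final: 0.01114 hr


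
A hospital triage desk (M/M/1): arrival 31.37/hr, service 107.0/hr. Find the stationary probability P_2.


ρ = 31.37/107.0 = 0.2932
P_n = (1−ρ)·ρ^n = (1 − 0.2932)·0.2932^2 = 0.7068·0.085953 = 0.060754

Final: 0.060754


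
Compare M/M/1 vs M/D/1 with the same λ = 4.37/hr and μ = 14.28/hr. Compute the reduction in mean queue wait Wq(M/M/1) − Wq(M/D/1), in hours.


ρ = 4.37/14.28 = 0.3060
Wq(M/M/1) = ρ/(μ−λ) = 0.3060/9.91 = 0.03088 hr
Wq(M/D/1) = ρ/(2(μ−λ)) = 0.01544 hr
Savings = 0.03088 − 0.01544 = 0.01544 hr

Final: 0.01544 hr


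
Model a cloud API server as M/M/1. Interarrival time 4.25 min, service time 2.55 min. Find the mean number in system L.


λ = 60/4.25 = 14.1176 /hr
μ = 60/2.55 = 23.5294 /hr
ρ = λ/μ = 14.1176/23.5294 = 0.6000
L = ρ/(1−ρ) = 0.6000/0.4000 = 1.5000

Final: 1.5000


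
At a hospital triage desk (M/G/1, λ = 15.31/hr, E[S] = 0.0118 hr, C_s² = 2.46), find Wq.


ρ = λ·E[S] = 15.31·0.0118 = 0.1807
E[S²] = E[S]²(1+C_s²) = 0.0118²·(1+2.46) = 0.0004818
Wq = λ·E[S²]/(2(1−ρ)) = 15.31·0.0004818/(2·0.8193) = 0.004501 hr

Final: 0.004501 hr


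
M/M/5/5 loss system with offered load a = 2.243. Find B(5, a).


B(c,a) = (a^c/c!) / Σ_{k=0}^{c} a^k/k!
a^5/5! = 0.473113
Σ terms (k=0..5): 1.00000 + 2.24300 + 2.51552 + 1.88077 + 1.05464 + 0.47311 = 9.167055
B = 0.473113/9.167055 = 0.051610

Final: 0.051610


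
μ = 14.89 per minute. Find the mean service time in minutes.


Mean service time = 1/μ = 1/14.89 minute = 0.06716 minute
In minutes: 0.06716 × 1 = 0.06716 min

Final: 0.06716 min


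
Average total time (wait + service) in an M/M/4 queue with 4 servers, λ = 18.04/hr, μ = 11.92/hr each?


a = 1.5134; ρ = 0.3784; P₀ = 0.217959
Lq = P₀·a^c·ρ/(c!(1−ρ)²) = 0.04665
Wq = Lq/λ = 0.04665/18.04 = 0.002586 hr
W = Wq + 1/μ = 0.002586 + 0.08389 = 0.08648 hr

Final: 0.08648 hr


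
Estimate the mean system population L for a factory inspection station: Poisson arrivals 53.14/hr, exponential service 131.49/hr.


ρ = λ/μ = 53.14/131.49 = 0.4041
L = ρ/(1−ρ) = 0.4041/(1 − 0.4041) = 0.4041/0.5959 = 0.6782

Final: 0.6782


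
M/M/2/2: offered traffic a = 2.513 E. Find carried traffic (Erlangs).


B(2,2.513) = 0.473359 (Erlang-B)
Carried load = a(1 − B) = 2.513·(1 − 0.473359) = 2.513·0.526641 = 1.3234 E

Final: 1.3234 Erlangs


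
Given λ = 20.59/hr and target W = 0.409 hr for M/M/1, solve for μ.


W = 1/(μ−λ) ⇒ μ − λ = 1/W = 1/0.409 = 2.4450
μ = λ + 1/W = 20.59 + 2.4450 = 23.0350 per hr

Final: 23.0350 /hr


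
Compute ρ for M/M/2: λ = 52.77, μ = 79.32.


ρ = λ/(cμ) = 52.77/(2·79.32) = 52.77/158.64 = 0.3326

Final: 0.3326


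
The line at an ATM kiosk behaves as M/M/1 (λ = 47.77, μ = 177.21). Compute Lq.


ρ = 47.77/177.21 = 0.2696
Lq = ρ²/(1−ρ) = 0.07267/0.7304 = 0.09948

Final: 0.09948


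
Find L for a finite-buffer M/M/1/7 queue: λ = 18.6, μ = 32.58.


ρ = 18.6/32.58 = 0.5709
L = ρ[1 − (K+1)ρ^K + Kρ^(K+1)] / [(1−ρ)(1−ρ^(K+1))]
Numerator: 0.5709·(1 − 8·0.019767 + 7·0.011285) = 0.525722
Denominator: (0.4291)·(0.988715) = 0.424255
L = 0.525722/0.424255 = 1.2392

Final: 1.2392


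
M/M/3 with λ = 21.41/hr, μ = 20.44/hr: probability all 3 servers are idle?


a = λ/μ = 21.41/20.44 = 1.0475; ρ = a/c = 0.3492
Σ_{k=0}^{2} a^k/k! (terms k=0..2) = 1.00000 + 1.04746 + 0.54858 = 2.59604
Tail: a^3/(3!(1−ρ)) = 1.14923/(6·0.6508) = 0.29429
P₀ = 1/(2.59604 + 0.29429) = 1/2.89033 = 0.345981

Final: 0.345981


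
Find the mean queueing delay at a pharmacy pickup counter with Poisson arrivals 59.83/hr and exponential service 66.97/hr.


ρ = 59.83/66.97 = 0.8934
Wq = ρ/(μ−λ) = 0.8934/(66.97 − 59.83) = 0.8934/7.14 = 0.1251 hr

Final: 0.1251 hr


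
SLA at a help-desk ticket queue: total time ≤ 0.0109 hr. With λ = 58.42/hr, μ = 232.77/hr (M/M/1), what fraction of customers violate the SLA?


W ~ Exponential(μ−λ) for M/M/1.
μ − λ = 232.77 − 58.42 = 174.3500
P(W > t) = e^{−(μ−λ)t} = e^{−1.9004} = 0.149507

Final: 0.149507


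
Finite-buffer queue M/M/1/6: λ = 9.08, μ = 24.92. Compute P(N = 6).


ρ = λ/μ = 9.08/24.92 = 0.3644
P_K = (1−ρ)ρ^K/(1−ρ^(K+1)) = (0.6356·0.002340)/(1 − 0.0008526)
= 0.001487/0.999147 = 0.001489

Final: 0.001489


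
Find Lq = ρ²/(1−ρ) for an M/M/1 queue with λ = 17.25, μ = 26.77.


ρ = 17.25/26.77 = 0.6444
Lq = ρ²/(1−ρ) = 0.4152/0.3556 = 1.1676

Final: 1.1676


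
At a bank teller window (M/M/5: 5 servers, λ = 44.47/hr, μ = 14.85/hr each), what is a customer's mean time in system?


a = 2.9946; ρ = 0.5989; P₀ = 0.046929
Lq = P₀·a^c·ρ/(c!(1−ρ)²) = 0.35065
Wq = Lq/λ = 0.35065/44.47 = 0.007885 hr
W = Wq + 1/μ = 0.007885 + 0.06734 = 0.07523 hr

Final: 0.07523 hr


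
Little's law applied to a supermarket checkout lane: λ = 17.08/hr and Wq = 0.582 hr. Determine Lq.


Lq = λWq = 17.08·0.582 = 9.9406

Final: 9.9406


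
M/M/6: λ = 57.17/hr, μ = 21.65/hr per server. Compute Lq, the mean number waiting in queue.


a = λ/μ = 2.6406; ρ = a/6 = 0.4401
P₀ = 0.070756
Lq = P₀·a^c·ρ / (c!·(1−ρ)²) = 0.070756·339.04844·0.4401/(720·0.31348)
= 0.04678

Final: 0.04678


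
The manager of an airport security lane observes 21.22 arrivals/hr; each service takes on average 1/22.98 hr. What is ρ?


ρ = λ/μ = 21.22/22.98 = 0.9234

Final: 0.9234


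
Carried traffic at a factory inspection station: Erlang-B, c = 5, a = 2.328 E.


B(5,2.328) = 0.057359 (Erlang-B)
Carried load = a(1 − B) = 2.328·(1 − 0.057359) = 2.328·0.942641 = 2.1945 E

Final: 2.1945 Erlangs


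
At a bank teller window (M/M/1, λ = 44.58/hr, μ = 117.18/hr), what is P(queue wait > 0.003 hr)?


ρ = 44.58/117.18 = 0.3804
P(Wq > t) = ρ·e^{−(μ−λ)t} = 0.3804·e^{−0.2178}
= 0.3804·0.804286 = 0.305983

Final: 0.305983


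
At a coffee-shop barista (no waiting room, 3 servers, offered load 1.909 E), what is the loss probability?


B(c,a) = (a^c/c!) / Σ_{k=0}^{c} a^k/k!
a^3/3! = 1.159489
Σ terms (k=0..3): 1.00000 + 1.90900 + 1.82214 + 1.15949 = 5.890629
B = 1.159489/5.890629 = 0.196836

Final: 0.196836


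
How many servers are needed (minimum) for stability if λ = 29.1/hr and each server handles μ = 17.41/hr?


Stability requires cμ > λ ⇔ c > λ/μ.
λ/μ = 29.1/17.41 = 1.6715
Minimum integer c = ⌊1.6715⌋ + 1 = 2
Check: 2·17.41 = 34.82 > 29.1, while 1·17.41 = 17.41 ≤ 29.1

Final: 2 servers


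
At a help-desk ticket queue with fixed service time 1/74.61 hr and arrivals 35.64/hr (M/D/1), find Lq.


ρ = 35.64/74.61 = 0.4777
M/D/1: Lq = ρ²/(2(1−ρ)) = 0.2282/(2·0.5223) = 0.21843

Final: 0.21843


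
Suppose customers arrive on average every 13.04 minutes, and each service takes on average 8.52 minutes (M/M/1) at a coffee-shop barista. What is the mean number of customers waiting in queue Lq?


λ = 60/13.04 = 4.6012 /hr
μ = 60/8.52 = 7.0423 /hr
ρ = λ/μ = 4.6012/7.0423 = 0.6534
Lq = ρ²/(1−ρ) = 0.4269/0.3466 = 1.2316

Final: 1.2316


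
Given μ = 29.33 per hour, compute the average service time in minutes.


Mean service time = 1/μ = 1/29.33 hour = 0.03409 hour
In minutes: 0.03409 × 60 = 2.0457 min

Final: 2.0457 min


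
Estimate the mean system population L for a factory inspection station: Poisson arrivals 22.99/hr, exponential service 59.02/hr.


ρ = λ/μ = 22.99/59.02 = 0.3895
L = ρ/(1−ρ) = 0.3895/(1 − 0.3895) = 0.3895/0.6105 = 0.6381

Final: 0.6381


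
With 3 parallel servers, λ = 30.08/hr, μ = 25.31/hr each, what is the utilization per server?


ρ = λ/(cμ) = 30.08/(3·25.31) = 30.08/75.93 = 0.3962

Final: 0.3962


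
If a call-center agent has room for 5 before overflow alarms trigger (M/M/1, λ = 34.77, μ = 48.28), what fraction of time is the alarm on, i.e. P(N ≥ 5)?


ρ = 34.77/48.28 = 0.7202
P(N ≥ n) = ρ^n = 0.7202^5 = 0.193726

Final: 0.193726


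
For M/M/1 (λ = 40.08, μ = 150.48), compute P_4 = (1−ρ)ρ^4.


ρ = 40.08/150.48 = 0.2663
P_n = (1−ρ)·ρ^n = (1 − 0.2663)·0.2663^4 = 0.7337·0.005033 = 0.003692

Final: 0.003692


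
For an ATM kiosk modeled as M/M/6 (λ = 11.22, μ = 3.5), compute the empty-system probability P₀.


a = λ/μ = 11.22/3.5 = 3.2057; ρ = a/c = 0.5343
Σ_{k=0}^{5} a^k/k! (terms k=0..5) = 1.00000 + 3.20571 + 5.13830 + 5.49064 + 4.40036 + 2.82126 = 22.05628
Tail: a^6/(6!(1−ρ)) = 1085.29768/(720·0.4657) = 3.23666
P₀ = 1/(22.05628 + 3.23666) = 1/25.29293 = 0.039537

Final: 0.039537


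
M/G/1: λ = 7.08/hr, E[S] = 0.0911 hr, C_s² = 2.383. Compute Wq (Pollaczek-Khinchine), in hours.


ρ = λ·E[S] = 7.08·0.0911 = 0.6450
E[S²] = E[S]²(1+C_s²) = 0.0911²·(1+2.383) = 0.028076
Wq = λ·E[S²]/(2(1−ρ)) = 7.08·0.028076/(2·0.3550) = 0.27996 hr

Final: 0.27996 hr


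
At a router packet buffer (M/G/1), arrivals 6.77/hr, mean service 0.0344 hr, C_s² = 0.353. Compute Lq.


ρ = λ·E[S] = 6.77·0.0344 = 0.2329
Lq = ρ²(1+C_s²)/(2(1−ρ)) = 0.05424·(1+0.353)/(2·0.7671)
= 0.05424·1.3530/1.5342 = 0.04783

Final: 0.04783


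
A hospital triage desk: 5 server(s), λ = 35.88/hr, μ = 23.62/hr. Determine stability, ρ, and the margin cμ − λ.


Total capacity cμ = 5·23.62 = 118.10/hr
ρ = λ/(cμ) = 35.88/118.10 = 0.3038
Stable ⇔ ρ < 1: YES
Spare capacity = cμ − λ = 118.10 − 35.88 = 82.22/hr

Final: ρ = 0.3038; stable; margin = 82.22/hr


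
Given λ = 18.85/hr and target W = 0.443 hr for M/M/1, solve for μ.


W = 1/(μ−λ) ⇒ μ − λ = 1/W = 1/0.443 = 2.2573
μ = λ + 1/W = 18.85 + 2.2573 = 21.1073 per hr

Final: 21.1073 /hr


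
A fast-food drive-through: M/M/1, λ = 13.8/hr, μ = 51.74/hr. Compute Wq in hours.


ρ = 13.8/51.74 = 0.2667
Wq = ρ/(μ−λ) = 0.2667/(51.74 − 13.8) = 0.2667/37.94 = 0.007030 hr

Final: 0.007030 hr


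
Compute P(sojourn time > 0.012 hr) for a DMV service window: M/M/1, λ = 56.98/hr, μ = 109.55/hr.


W ~ Exponential(μ−λ) for M/M/1.
μ − λ = 109.55 − 56.98 = 52.5700
P(W > t) = e^{−(μ−λ)t} = e^{−0.6308} = 0.532145

Final: 0.532145


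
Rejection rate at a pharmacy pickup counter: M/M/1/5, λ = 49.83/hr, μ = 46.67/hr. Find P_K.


ρ = λ/μ = 49.83/46.67 = 1.0677
P_K = (1−ρ)ρ^K/(1−ρ^(K+1)) = (-0.06771·1.387604)/(1 − 1.481558)
= -0.093954/-0.481558 = 0.195104

Final: 0.195104


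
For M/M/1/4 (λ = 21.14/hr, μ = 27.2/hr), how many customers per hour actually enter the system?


ρ = 0.7772; P_K = (1−ρ)ρ^4/(1−ρ^5) = 0.113470
λ_eff = λ(1 − P_K) = 21.14·(1 − 0.113470) = 21.14·0.886530 = 18.7412 /hr

Final: 18.7412 /hr


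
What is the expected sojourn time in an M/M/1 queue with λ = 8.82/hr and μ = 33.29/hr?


W = 1/(μ−λ) = 1/(33.29 − 8.82) = 1/24.47 = 0.04087 hr

Final: 0.04087 hr


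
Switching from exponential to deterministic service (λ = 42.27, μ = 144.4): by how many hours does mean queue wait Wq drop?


ρ = 42.27/144.4 = 0.2927
Wq(M/M/1) = ρ/(μ−λ) = 0.2927/102.13 = 0.002866 hr
Wq(M/D/1) = ρ/(2(μ−λ)) = 0.001433 hr
Savings = 0.002866 − 0.001433 = 0.001433 hr

Final: 0.001433 hr


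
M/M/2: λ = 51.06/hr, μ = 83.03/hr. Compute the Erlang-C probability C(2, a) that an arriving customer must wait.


a = λ/μ = 0.6150; ρ = a/2 = 0.3075
P₀ = 0.529661 (from M/M/c formula)
C(c,a) = [a^c/(c!(1−ρ))]·P₀ = [0.37817/(2·0.6925)]·0.529661
= 0.27304·0.529661 = 0.144619

Final: 0.144619


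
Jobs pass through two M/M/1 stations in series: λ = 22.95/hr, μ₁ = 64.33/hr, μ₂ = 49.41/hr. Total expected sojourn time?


Each node sees arrival rate λ = 22.95/hr (tandem ⇒ throughput preserved).
W₁ = 1/(μ₁−λ) = 1/(64.33−22.95) = 0.02417 hr
W₂ = 1/(μ₂−λ) = 1/(49.41−22.95) = 0.03779 hr
W_total = W₁ + W₂ = 0.02417 + 0.03779 = 0.06196 hr

Final: 0.06196 hr


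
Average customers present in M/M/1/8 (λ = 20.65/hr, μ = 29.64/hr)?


ρ = 20.65/29.64 = 0.6967
L = ρ[1 − (K+1)ρ^K + Kρ^(K+1)] / [(1−ρ)(1−ρ^(K+1))]
Numerator: 0.6967·(1 − 9·0.055505 + 8·0.038670) = 0.564192
Denominator: (0.3033)·(0.961330) = 0.291577
L = 0.564192/0.291577 = 1.9350

Final: 1.9350


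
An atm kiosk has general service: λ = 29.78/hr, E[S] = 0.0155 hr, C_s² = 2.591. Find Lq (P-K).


ρ = λ·E[S] = 29.78·0.0155 = 0.4616
Lq = ρ²(1+C_s²)/(2(1−ρ)) = 0.2131·(1+2.591)/(2·0.5384)
= 0.2131·3.5910/1.0768 = 0.71053

Final: 0.71053


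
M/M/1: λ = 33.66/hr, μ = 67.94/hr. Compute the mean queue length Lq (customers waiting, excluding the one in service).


ρ = 33.66/67.94 = 0.4954
Lq = ρ²/(1−ρ) = 0.2455/0.5046 = 0.4865

Final: 0.4865


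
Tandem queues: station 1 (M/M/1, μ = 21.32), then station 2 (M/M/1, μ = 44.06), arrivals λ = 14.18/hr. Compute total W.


Each node sees arrival rate λ = 14.18/hr (tandem ⇒ throughput preserved).
W₁ = 1/(μ₁−λ) = 1/(21.32−14.18) = 0.14006 hr
W₂ = 1/(μ₂−λ) = 1/(44.06−14.18) = 0.03347 hr
W_total = W₁ + W₂ = 0.14006 + 0.03347 = 0.17352 hr

Final: 0.17352 hr


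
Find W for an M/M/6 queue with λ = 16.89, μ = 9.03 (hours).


a = 1.8704; ρ = 0.3117; P₀ = 0.153906
Lq = P₀·a^c·ρ/(c!(1−ρ)²) = 0.006024
Wq = Lq/λ = 0.006024/16.89 = 0.0003566 hr
W = Wq + 1/μ = 0.0003566 + 0.11074 = 0.11110 hr

Final: 0.11110 hr


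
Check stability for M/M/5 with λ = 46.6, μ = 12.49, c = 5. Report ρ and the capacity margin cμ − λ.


Total capacity cμ = 5·12.49 = 62.45/hr
ρ = λ/(cμ) = 46.6/62.45 = 0.7462
Stable ⇔ ρ < 1: YES
Spare capacity = cμ − λ = 62.45 − 46.6 = 15.85/hr

Final: ρ = 0.7462; stable; margin = 15.85/hr


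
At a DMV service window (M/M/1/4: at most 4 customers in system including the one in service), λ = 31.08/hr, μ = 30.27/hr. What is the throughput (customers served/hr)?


ρ = 1.0268; P_K = (1−ρ)ρ^4/(1−ρ^5) = 0.210700
λ_eff = λ(1 − P_K) = 31.08·(1 − 0.210700) = 31.08·0.789300 = 24.5314 /hr

Final: 24.5314 /hr


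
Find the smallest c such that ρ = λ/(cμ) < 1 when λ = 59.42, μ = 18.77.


Stability requires cμ > λ ⇔ c > λ/μ.
λ/μ = 59.42/18.77 = 3.1657
Minimum integer c = ⌊3.1657⌋ + 1 = 4
Check: 4·18.77 = 75.08 > 59.42, while 3·18.77 = 56.31 ≤ 59.42

Final: 4 servers


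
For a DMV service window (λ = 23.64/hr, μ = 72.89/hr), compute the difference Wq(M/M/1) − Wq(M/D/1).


ρ = 23.64/72.89 = 0.3243
Wq(M/M/1) = ρ/(μ−λ) = 0.3243/49.25 = 0.006585 hr
Wq(M/D/1) = ρ/(2(μ−λ)) = 0.003293 hr
Savings = 0.006585 − 0.003293 = 0.003293 hr

Final: 0.003293 hr


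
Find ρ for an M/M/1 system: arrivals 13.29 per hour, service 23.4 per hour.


ρ = λ/μ = 13.29/23.4 = 0.5679

Final: 0.5679


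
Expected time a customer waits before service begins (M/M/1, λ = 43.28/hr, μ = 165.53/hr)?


ρ = 43.28/165.53 = 0.2615
Wq = ρ/(μ−λ) = 0.2615/(165.53 − 43.28) = 0.2615/122.25 = 0.002139 hr

Final: 0.002139 hr


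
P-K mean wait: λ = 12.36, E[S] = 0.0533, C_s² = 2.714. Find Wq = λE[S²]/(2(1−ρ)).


ρ = λ·E[S] = 12.36·0.0533 = 0.6588
E[S²] = E[S]²(1+C_s²) = 0.0533²·(1+2.714) = 0.010551
Wq = λ·E[S²]/(2(1−ρ)) = 12.36·0.010551/(2·0.3412) = 0.19110 hr

Final: 0.19110 hr


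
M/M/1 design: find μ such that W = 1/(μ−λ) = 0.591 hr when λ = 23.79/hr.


W = 1/(μ−λ) ⇒ μ − λ = 1/W = 1/0.591 = 1.6920
μ = λ + 1/W = 23.79 + 1.6920 = 25.4820 per hr

Final: 25.4820 /hr


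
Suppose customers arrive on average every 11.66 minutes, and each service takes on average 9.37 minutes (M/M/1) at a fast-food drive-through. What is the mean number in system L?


λ = 60/11.66 = 5.1458 /hr
μ = 60/9.37 = 6.4034 /hr
ρ = λ/μ = 5.1458/6.4034 = 0.8036
L = ρ/(1−ρ) = 0.8036/0.1964 = 4.0917

Final: 4.0917


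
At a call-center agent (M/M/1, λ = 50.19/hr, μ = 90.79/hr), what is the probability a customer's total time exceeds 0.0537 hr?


W ~ Exponential(μ−λ) for M/M/1.
μ − λ = 90.79 − 50.19 = 40.6000
P(W > t) = e^{−(μ−λ)t} = e^{−2.1802} = 0.113017

Final: 0.113017


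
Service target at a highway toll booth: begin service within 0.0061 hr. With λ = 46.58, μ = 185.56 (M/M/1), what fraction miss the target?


ρ = 46.58/185.56 = 0.2510
P(Wq > t) = ρ·e^{−(μ−λ)t} = 0.2510·e^{−0.8478}
= 0.2510·0.428366 = 0.107530

Final: 0.107530


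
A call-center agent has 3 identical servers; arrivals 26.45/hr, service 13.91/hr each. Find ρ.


ρ = λ/(cμ) = 26.45/(3·13.91) = 26.45/41.73 = 0.6338

Final: 0.6338


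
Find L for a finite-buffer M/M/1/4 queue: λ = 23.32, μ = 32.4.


ρ = 23.32/32.4 = 0.7198
L = ρ[1 − (K+1)ρ^K + Kρ^(K+1)] / [(1−ρ)(1−ρ^(K+1))]
Numerator: 0.7198·(1 − 5·0.268370 + 4·0.193160) = 0.310063
Denominator: (0.2802)·(0.806840) = 0.226114
L = 0.310063/0.226114 = 1.3713

Final: 1.3713


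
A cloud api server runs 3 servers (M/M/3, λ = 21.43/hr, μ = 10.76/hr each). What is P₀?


a = λ/μ = 21.43/10.76 = 1.9916; ρ = a/c = 0.6639
Σ_{k=0}^{2} a^k/k! (terms k=0..2) = 1.00000 + 1.99164 + 1.98331 = 4.97494
Tail: a^3/(3!(1−ρ)) = 7.90005/(6·0.3361) = 3.91726
P₀ = 1/(4.97494 + 3.91726) = 1/8.89220 = 0.112458

Final: 0.112458


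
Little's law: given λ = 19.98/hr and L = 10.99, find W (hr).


W = L/λ = 10.99/19.98 = 0.5501 hr

Final: 0.5501 hr


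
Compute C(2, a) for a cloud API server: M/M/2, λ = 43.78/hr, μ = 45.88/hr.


a = λ/μ = 0.9542; ρ = a/2 = 0.4771
P₀ = 0.353991 (from M/M/c formula)
C(c,a) = [a^c/(c!(1−ρ))]·P₀ = [0.91055/(2·0.5229)]·0.353991
= 0.87070·0.353991 = 0.308220

Final: 0.308220


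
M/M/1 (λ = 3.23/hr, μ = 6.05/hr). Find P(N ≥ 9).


ρ = 3.23/6.05 = 0.5339
P(N ≥ n) = ρ^n = 0.5339^9 = 0.003524

Final: 0.003524


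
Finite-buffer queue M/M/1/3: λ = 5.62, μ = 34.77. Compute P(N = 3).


ρ = λ/μ = 5.62/34.77 = 0.1616
P_K = (1−ρ)ρ^K/(1−ρ^(K+1)) = (0.8384·0.004223)/(1 − 0.0006825)
= 0.003540/0.999317 = 0.003543

Final: 0.003543


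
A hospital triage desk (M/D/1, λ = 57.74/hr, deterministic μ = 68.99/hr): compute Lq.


ρ = 57.74/68.99 = 0.8369
M/D/1: Lq = ρ²/(2(1−ρ)) = 0.7005/(2·0.1631) = 2.14776

Final: 2.14776


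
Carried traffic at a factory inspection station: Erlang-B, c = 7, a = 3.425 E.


B(7,3.425) = 0.036582 (Erlang-B)
Carried load = a(1 − B) = 3.425·(1 − 0.036582) = 3.425·0.963418 = 3.2997 E

Final: 3.2997 Erlangs


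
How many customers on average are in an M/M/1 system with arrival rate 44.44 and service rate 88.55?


ρ = λ/μ = 44.44/88.55 = 0.5019
L = ρ/(1−ρ) = 0.5019/(1 − 0.5019) = 0.5019/0.4981 = 1.0075

Final: 1.0075


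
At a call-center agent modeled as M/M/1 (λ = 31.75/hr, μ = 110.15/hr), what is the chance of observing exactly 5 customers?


ρ = 31.75/110.15 = 0.2882
P_n = (1−ρ)·ρ^n = (1 − 0.2882)·0.2882^5 = 0.7118·0.001990 = 0.001416

Final: 0.001416


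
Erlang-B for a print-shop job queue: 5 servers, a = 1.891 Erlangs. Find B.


B(c,a) = (a^c/c!) / Σ_{k=0}^{c} a^k/k!
a^5/5! = 0.201501
Σ terms (k=0..5): 1.00000 + 1.89100 + 1.78794 + 1.12700 + 0.53279 + 0.20150 = 6.540228
B = 0.201501/6.540228 = 0.030809

Final: 0.030809


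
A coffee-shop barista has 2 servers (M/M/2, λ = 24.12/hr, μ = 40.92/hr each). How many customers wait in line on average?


a = λ/μ = 0.5894; ρ = a/2 = 0.2947
P₀ = 0.544734
Lq = P₀·a^c·ρ / (c!·(1−ρ)²) = 0.544734·0.34744·0.2947/(2·0.49742)
= 0.05607

Final: 0.05607


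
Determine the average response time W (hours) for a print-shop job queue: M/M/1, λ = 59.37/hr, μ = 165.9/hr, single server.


W = 1/(μ−λ) = 1/(165.9 − 59.37) = 1/106.53 = 0.009387 hr

Final: 0.009387 hr


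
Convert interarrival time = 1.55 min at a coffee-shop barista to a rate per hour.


λ = 1/(interarrival time) in consistent units.
1 hour = 60 min, so λ = 60/1.55 = 38.7097 per hour

Final: 38.7097 /hr


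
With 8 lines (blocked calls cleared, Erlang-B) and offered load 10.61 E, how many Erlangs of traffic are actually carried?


B(8,10.61) = 0.365982 (Erlang-B)
Carried load = a(1 − B) = 10.61·(1 − 0.365982) = 10.61·0.634018 = 6.7269 E

Final: 6.7269 Erlangs


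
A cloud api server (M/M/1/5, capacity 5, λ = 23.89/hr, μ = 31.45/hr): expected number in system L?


ρ = 23.89/31.45 = 0.7596
L = ρ[1 − (K+1)ρ^K + Kρ^(K+1)] / [(1−ρ)(1−ρ^(K+1))]
Numerator: 0.7596·(1 − 6·0.252917 + 5·0.192120) = 0.336588
Denominator: (0.2404)·(0.807880) = 0.194199
L = 0.336588/0.194199 = 1.7332

Final: 1.7332


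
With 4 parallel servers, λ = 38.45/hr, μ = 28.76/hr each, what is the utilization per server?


ρ = λ/(cμ) = 38.45/(4·28.76) = 38.45/115.04 = 0.3342

Final: 0.3342


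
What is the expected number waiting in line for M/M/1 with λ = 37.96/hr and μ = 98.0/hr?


ρ = 37.96/98.0 = 0.3873
Lq = ρ²/(1−ρ) = 0.1500/0.6127 = 0.2449

Final: 0.2449


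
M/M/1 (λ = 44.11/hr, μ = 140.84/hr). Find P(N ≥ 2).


ρ = 44.11/140.84 = 0.3132
P(N ≥ n) = ρ^n = 0.3132^2 = 0.098089

Final: 0.098089


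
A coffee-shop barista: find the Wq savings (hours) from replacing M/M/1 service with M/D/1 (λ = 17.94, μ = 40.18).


ρ = 17.94/40.18 = 0.4465
Wq(M/M/1) = ρ/(μ−λ) = 0.4465/22.24 = 0.02008 hr
Wq(M/D/1) = ρ/(2(μ−λ)) = 0.01004 hr
Savings = 0.02008 − 0.01004 = 0.01004 hr

Final: 0.01004 hr


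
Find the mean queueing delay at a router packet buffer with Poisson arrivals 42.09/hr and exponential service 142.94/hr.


ρ = 42.09/142.94 = 0.2945
Wq = ρ/(μ−λ) = 0.2945/(142.94 − 42.09) = 0.2945/100.85 = 0.002920 hr

Final: 0.002920 hr


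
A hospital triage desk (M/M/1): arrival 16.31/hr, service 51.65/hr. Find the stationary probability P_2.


ρ = 16.31/51.65 = 0.3158
P_n = (1−ρ)·ρ^n = (1 − 0.3158)·0.3158^2 = 0.6842·0.099717 = 0.068228

Final: 0.068228


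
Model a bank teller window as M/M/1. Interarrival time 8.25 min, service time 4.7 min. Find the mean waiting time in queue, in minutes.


λ = 60/8.25 = 7.2727 /hr
μ = 60/4.7 = 12.7660 /hr
ρ = λ/μ = 7.2727/12.7660 = 0.5697
Wq = ρ/(μ−λ) = 0.5697/(12.7660−7.2727) = 0.10371 hr
In minutes: 0.10371·60 = 6.223 min

Final: 6.223 min


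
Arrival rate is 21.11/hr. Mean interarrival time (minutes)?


Mean interarrival time = 1/λ = 1/21.11 hour = 0.04737 hour
In minutes: 0.04737 × 60 = 2.8423 min

Final: 2.8423 min


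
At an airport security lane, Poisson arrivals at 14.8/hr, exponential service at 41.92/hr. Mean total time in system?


W = 1/(μ−λ) = 1/(41.92 − 14.8) = 1/27.12 = 0.03687 hr

Final: 0.03687 hr


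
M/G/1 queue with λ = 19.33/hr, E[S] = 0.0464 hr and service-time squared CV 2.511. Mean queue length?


ρ = λ·E[S] = 19.33·0.0464 = 0.8969
Lq = ρ²(1+C_s²)/(2(1−ρ)) = 0.8045·(1+2.511)/(2·0.1031)
= 0.8045·3.5110/0.2062 = 13.69911

Final: 13.69911
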